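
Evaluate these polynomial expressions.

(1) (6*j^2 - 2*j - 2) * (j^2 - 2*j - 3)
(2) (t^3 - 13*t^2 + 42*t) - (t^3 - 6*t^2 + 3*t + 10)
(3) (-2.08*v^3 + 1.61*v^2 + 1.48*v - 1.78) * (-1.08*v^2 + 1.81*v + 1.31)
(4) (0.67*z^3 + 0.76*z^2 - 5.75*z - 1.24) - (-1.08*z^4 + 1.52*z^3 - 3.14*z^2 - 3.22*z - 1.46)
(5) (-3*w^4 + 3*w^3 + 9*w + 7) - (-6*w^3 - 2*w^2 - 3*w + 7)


(1) = 6*j^4 - 14*j^3 - 16*j^2 + 10*j + 6
(2) = -7*t^2 + 39*t - 10
(3) = 2.2464*v^5 - 5.5036*v^4 - 1.4091*v^3 + 6.7103*v^2 - 1.283*v - 2.3318
(4) = 1.08*z^4 - 0.85*z^3 + 3.9*z^2 - 2.53*z + 0.22
(5) = -3*w^4 + 9*w^3 + 2*w^2 + 12*w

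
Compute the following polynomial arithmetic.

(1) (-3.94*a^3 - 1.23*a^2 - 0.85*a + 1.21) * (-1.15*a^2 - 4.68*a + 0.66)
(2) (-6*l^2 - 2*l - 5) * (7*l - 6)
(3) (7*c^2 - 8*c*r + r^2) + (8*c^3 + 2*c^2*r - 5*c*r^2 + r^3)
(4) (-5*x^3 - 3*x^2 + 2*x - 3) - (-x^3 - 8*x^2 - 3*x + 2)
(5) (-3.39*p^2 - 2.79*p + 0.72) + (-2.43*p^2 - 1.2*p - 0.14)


(1) = 4.531*a^5 + 19.8537*a^4 + 4.1335*a^3 + 1.7747*a^2 - 6.2238*a + 0.7986
(2) = -42*l^3 + 22*l^2 - 23*l + 30
(3) = 8*c^3 + 2*c^2*r + 7*c^2 - 5*c*r^2 - 8*c*r + r^3 + r^2
(4) = -4*x^3 + 5*x^2 + 5*x - 5
(5) = -5.82*p^2 - 3.99*p + 0.58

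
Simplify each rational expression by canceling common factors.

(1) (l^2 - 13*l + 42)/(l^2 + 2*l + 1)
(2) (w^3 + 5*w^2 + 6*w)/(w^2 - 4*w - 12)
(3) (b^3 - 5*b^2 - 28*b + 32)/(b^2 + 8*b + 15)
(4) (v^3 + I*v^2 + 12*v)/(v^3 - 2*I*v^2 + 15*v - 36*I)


(1) = (l^2 - 13*l + 42)/(l^2 + 2*l + 1)
(2) = (w^2 + 3*w)/(w - 6)
(3) = (b^3 - 5*b^2 - 28*b + 32)/(b^2 + 8*b + 15)
(4) = v/(v - 3*I)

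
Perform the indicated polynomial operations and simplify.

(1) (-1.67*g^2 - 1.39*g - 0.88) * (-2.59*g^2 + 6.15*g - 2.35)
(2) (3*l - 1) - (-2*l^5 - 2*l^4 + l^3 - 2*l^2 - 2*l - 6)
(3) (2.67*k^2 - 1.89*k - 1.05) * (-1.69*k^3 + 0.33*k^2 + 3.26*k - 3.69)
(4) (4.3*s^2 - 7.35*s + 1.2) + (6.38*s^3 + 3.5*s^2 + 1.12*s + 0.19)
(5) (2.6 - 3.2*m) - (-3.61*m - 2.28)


(1) = 4.3253*g^4 - 6.6704*g^3 - 2.3448*g^2 - 2.1455*g + 2.068
(2) = 2*l^5 + 2*l^4 - l^3 + 2*l^2 + 5*l + 5
(3) = -4.5123*k^5 + 4.0752*k^4 + 9.855*k^3 - 16.3602*k^2 + 3.5511*k + 3.8745
(4) = 6.38*s^3 + 7.8*s^2 - 6.23*s + 1.39
(5) = 0.41*m + 4.88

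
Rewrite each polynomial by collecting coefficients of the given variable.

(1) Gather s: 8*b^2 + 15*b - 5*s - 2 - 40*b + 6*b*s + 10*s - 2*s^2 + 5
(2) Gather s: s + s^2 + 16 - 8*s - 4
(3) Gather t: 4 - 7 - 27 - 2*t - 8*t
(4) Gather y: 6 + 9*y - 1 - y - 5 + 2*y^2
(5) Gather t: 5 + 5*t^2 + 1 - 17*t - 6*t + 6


(1) = 8*b^2 - 25*b - 2*s^2 + s*(6*b + 5) + 3
(2) = s^2 - 7*s + 12
(3) = -10*t - 30
(4) = 2*y^2 + 8*y
(5) = 5*t^2 - 23*t + 12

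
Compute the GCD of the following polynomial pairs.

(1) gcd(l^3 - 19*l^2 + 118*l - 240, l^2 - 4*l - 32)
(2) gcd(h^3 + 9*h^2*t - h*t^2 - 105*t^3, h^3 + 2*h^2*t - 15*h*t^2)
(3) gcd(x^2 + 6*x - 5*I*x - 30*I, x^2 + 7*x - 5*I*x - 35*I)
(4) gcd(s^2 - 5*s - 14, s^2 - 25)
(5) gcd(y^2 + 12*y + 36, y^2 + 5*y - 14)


(1) = l - 8
(2) = gcd((h - 3*t)*(h + 5*t)*(h + 7*t), h*(h - 3*t)*(h + 5*t)) = -h^2 - 2*h*t + 15*t^2
(3) = x - 5*I
(4) = 1
(5) = 1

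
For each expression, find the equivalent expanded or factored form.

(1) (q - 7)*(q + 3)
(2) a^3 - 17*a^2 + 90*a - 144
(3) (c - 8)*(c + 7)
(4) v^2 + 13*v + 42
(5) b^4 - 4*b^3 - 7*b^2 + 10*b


(1) = q^2 - 4*q - 21
(2) = (a - 8)*(a - 6)*(a - 3)
(3) = c^2 - c - 56
(4) = (v + 6)*(v + 7)
(5) = b*(b - 5)*(b - 1)*(b + 2)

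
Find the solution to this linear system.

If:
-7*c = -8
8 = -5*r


Then:
c = 8/7
r = -8/5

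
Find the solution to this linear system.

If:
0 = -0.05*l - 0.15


Then:
l = -3.00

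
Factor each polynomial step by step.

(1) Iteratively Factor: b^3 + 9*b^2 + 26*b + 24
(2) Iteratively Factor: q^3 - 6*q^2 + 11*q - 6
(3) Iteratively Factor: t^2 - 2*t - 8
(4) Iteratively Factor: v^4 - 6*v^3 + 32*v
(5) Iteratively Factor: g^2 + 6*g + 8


(1) = (b + 2)*(b^2 + 7*b + 12) = (b + 2)*(b + 4)*(b + 3)
(2) = (q - 2)*(q^2 - 4*q + 3) = (q - 2)*(q - 1)*(q - 3)
(3) = (t - 4)*(t + 2)
(4) = (v + 2)*(v^3 - 8*v^2 + 16*v) = v*(v + 2)*(v^2 - 8*v + 16) = v*(v - 4)*(v + 2)*(v - 4)
(5) = (g + 2)*(g + 4)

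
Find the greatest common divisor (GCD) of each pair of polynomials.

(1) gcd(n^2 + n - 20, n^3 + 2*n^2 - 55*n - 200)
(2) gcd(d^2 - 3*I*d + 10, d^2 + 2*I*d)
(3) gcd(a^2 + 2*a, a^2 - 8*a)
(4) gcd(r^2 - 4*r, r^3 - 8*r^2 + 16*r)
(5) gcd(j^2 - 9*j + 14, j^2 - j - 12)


(1) = n + 5
(2) = gcd((d - 5*I)*(d + 2*I), d*(d + 2*I)) = d + 2*I
(3) = gcd(a*(a + 2), a*(a - 8)) = a
(4) = r^2 - 4*r
(5) = 1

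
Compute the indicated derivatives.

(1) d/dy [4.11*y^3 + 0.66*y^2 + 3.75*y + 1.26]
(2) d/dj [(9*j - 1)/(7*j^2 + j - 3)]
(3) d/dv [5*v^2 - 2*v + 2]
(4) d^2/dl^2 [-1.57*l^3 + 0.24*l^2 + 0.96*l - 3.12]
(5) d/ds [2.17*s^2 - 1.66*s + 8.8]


(1) = 12.33*y^2 + 1.32*y + 3.75
(2) = (63*j^2 + 9*j - (9*j - 1)*(14*j + 1) - 27)/(7*j^2 + j - 3)^2
(3) = 10*v - 2
(4) = 0.48 - 9.42*l
(5) = 4.34*s - 1.66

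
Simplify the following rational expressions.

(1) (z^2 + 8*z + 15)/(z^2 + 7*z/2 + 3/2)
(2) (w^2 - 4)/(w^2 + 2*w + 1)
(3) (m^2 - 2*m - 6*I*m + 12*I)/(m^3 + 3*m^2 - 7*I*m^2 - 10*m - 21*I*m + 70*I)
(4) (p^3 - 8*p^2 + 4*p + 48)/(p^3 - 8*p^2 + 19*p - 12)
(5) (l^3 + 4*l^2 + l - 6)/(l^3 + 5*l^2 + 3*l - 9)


(1) = (2*z + 10)/(2*z + 1)
(2) = (w^2 - 4)/(w^2 + 2*w + 1)
(3) = (m - 6*I)/(m^2 + m*(5 - 7*I) - 35*I)
(4) = (p^2 - 4*p - 12)/(p^2 - 4*p + 3)
(5) = (l + 2)/(l + 3)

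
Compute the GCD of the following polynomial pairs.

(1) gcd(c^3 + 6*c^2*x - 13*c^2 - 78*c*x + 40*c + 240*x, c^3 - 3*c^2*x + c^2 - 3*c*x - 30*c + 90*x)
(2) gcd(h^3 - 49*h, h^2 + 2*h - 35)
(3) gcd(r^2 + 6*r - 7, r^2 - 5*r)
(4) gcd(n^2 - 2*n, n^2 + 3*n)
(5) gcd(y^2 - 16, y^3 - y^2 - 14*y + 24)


(1) = c - 5
(2) = h + 7
(3) = 1
(4) = n
(5) = gcd((y - 4)*(y + 4), (y - 3)*(y - 2)*(y + 4)) = y + 4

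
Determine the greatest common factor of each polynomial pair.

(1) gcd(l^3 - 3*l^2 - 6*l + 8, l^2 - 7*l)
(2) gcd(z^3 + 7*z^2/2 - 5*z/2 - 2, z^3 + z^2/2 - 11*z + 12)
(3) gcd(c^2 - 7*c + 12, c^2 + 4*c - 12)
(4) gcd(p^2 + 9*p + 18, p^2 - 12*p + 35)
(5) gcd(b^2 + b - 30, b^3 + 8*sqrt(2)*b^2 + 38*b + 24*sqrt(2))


(1) = 1
(2) = gcd((z - 1)*(z + 1/2)*(z + 4), (z - 2)*(z - 3/2)*(z + 4)) = z + 4
(3) = 1
(4) = 1
(5) = 1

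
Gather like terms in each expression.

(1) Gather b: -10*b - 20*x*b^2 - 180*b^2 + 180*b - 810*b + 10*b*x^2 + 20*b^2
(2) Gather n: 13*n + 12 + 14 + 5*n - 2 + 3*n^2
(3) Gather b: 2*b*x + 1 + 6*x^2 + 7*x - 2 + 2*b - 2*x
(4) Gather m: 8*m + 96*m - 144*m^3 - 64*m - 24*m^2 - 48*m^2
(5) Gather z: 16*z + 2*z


(1) = b^2*(-20*x - 160) + b*(10*x^2 - 640)
(2) = 3*n^2 + 18*n + 24
(3) = b*(2*x + 2) + 6*x^2 + 5*x - 1
(4) = -144*m^3 - 72*m^2 + 40*m
(5) = 18*z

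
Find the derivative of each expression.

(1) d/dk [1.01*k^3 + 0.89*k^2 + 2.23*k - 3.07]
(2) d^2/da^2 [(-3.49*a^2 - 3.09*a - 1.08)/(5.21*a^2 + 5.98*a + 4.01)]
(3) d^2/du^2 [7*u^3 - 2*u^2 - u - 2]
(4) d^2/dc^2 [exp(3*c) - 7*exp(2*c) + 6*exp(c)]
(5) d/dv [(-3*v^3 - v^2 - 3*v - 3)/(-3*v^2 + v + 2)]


(1) = 3.03*k^2 + 1.78*k + 2.23
(2) = (49.716946*a^3 + 261.586806*a^2 + 185.44995*a + 3.840538)/(141.420761*a^6 + 486.965154*a^5 + 885.478575*a^4 + 963.45574*a^3 + 681.529575*a^2 + 288.476994*a + 64.481201)
(3) = 42*u - 4
(4) = (9*exp(2*c) - 28*exp(c) + 6)*exp(c)
(5) = (9*v^4 - 6*v^3 - 28*v^2 - 22*v - 3)/(9*v^4 - 6*v^3 - 11*v^2 + 4*v + 4)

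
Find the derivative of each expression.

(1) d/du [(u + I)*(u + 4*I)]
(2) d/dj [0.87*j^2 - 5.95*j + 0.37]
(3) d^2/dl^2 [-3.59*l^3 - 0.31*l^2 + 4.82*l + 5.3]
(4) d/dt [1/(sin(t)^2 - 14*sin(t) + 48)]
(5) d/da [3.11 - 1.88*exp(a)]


(1) = 2*u + 5*I
(2) = 1.74*j - 5.95
(3) = -21.54*l - 0.62
(4) = 2*(7 - sin(t))*cos(t)/(sin(t)^2 - 14*sin(t) + 48)^2
(5) = -1.88*exp(a)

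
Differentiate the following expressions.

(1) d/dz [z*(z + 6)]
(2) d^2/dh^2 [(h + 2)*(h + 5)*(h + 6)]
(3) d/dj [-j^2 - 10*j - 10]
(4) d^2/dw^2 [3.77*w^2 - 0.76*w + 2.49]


(1) = 2*z + 6
(2) = 6*h + 26
(3) = -2*j - 10
(4) = 7.54000000000000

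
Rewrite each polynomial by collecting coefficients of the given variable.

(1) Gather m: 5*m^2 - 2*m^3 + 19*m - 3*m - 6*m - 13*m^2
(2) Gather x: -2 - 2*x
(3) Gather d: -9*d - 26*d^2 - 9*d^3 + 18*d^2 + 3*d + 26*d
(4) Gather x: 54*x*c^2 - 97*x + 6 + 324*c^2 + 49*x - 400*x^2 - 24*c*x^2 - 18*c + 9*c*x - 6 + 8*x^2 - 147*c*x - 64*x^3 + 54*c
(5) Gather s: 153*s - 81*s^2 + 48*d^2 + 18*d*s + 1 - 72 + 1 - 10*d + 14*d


(1) = -2*m^3 - 8*m^2 + 10*m
(2) = -2*x - 2
(3) = -9*d^3 - 8*d^2 + 20*d
(4) = 324*c^2 + 36*c - 64*x^3 + x^2*(-24*c - 392) + x*(54*c^2 - 138*c - 48)
(5) = 48*d^2 + 4*d - 81*s^2 + s*(18*d + 153) - 70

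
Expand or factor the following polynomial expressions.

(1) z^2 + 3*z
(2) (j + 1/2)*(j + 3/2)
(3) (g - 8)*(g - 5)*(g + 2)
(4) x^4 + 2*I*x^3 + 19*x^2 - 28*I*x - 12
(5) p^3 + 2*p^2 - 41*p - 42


(1) = z*(z + 3)
(2) = j^2 + 2*j + 3/4
(3) = g^3 - 11*g^2 + 14*g + 80
(4) = (x - 2*I)*(x - I)^2*(x + 6*I)
(5) = (p - 6)*(p + 1)*(p + 7)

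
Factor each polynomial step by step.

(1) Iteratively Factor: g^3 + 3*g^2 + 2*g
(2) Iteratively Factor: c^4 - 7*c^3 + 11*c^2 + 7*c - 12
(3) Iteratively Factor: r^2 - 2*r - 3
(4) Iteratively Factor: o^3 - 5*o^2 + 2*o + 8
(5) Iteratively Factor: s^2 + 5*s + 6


(1) = (g)*(g^2 + 3*g + 2) = g*(g + 2)*(g + 1)
(2) = (c - 4)*(c^3 - 3*c^2 - c + 3) = (c - 4)*(c + 1)*(c^2 - 4*c + 3) = (c - 4)*(c - 1)*(c + 1)*(c - 3)
(3) = (r - 3)*(r + 1)
(4) = (o - 2)*(o^2 - 3*o - 4) = (o - 4)*(o - 2)*(o + 1)
(5) = (s + 3)*(s + 2)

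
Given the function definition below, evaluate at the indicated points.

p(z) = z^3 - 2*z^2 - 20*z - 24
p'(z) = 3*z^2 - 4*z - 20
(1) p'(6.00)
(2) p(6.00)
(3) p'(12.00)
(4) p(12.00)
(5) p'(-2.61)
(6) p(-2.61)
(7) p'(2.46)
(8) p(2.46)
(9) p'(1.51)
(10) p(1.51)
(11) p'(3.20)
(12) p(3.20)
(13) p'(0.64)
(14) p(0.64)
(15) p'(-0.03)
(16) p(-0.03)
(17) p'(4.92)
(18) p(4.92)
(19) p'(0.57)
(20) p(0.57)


(1) = 64.00
(2) = 0.00
(3) = 364.00
(4) = 1176.00
(5) = 10.88
(6) = -3.20
(7) = -11.69
(8) = -70.42
(9) = -19.20
(10) = -55.32
(11) = -2.08
(12) = -75.71
(13) = -21.33
(14) = -37.36
(15) = -19.88
(16) = -23.40
(17) = 32.94
(18) = -51.72
(19) = -21.31
(20) = -35.86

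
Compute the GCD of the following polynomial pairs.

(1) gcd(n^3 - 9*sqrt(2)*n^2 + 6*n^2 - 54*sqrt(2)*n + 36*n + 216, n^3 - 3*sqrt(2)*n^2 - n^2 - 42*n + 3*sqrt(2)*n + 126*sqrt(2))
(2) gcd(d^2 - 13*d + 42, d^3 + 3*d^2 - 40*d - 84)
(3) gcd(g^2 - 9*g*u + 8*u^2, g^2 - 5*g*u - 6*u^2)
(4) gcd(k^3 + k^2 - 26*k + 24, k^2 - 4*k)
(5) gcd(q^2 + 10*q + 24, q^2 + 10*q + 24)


(1) = gcd((n + 6)*(n - 6*sqrt(2))*(n - 3*sqrt(2)), (n - 7)*(n + 6)*(n - 3*sqrt(2))) = n^2 + n*(6 - 3*sqrt(2)) - 18*sqrt(2)
(2) = d - 6
(3) = 1
(4) = gcd((k - 4)*(k - 1)*(k + 6), k*(k - 4)) = k - 4
(5) = q^2 + 10*q + 24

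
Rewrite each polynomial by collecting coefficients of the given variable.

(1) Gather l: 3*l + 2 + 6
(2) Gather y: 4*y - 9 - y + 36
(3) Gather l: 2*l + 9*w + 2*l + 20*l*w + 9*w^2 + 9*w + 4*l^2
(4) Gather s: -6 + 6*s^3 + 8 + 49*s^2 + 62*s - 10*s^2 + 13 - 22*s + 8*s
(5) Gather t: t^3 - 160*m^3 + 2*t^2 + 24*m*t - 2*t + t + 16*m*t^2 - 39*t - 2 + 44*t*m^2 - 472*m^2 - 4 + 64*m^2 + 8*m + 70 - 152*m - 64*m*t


(1) = 3*l + 8
(2) = 3*y + 27
(3) = 4*l^2 + l*(20*w + 4) + 9*w^2 + 18*w
(4) = 6*s^3 + 39*s^2 + 48*s + 15
(5) = -160*m^3 - 408*m^2 - 144*m + t^3 + t^2*(16*m + 2) + t*(44*m^2 - 40*m - 40) + 64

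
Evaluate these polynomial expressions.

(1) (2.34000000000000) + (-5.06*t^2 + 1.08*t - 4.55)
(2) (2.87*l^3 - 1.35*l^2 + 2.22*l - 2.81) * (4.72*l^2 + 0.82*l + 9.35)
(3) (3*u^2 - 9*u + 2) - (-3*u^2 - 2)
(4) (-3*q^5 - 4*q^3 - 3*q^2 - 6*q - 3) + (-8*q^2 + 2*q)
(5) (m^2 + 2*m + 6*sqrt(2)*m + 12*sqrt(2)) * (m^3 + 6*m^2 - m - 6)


(1) = -5.06*t^2 + 1.08*t - 2.21
(2) = 13.5464*l^5 - 4.0186*l^4 + 36.2059*l^3 - 24.0653*l^2 + 18.4528*l - 26.2735
(3) = 6*u^2 - 9*u + 4
(4) = -3*q^5 - 4*q^3 - 11*q^2 - 4*q - 3
(5) = m^5 + 8*m^4 + 6*sqrt(2)*m^4 + 11*m^3 + 48*sqrt(2)*m^3 - 8*m^2 + 66*sqrt(2)*m^2 - 48*sqrt(2)*m - 12*m - 72*sqrt(2)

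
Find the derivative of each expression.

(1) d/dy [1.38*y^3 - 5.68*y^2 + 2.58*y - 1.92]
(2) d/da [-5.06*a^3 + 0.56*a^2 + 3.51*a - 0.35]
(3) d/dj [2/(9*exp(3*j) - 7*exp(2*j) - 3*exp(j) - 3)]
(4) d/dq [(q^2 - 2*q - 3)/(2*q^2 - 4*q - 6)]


(1) = 4.14*y^2 - 11.36*y + 2.58
(2) = -15.18*a^2 + 1.12*a + 3.51
(3) = (-54*exp(2*j) + 28*exp(j) + 6)*exp(j)/(-9*exp(3*j) + 7*exp(2*j) + 3*exp(j) + 3)^2
(4) = 0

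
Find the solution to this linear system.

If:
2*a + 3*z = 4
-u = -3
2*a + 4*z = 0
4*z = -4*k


Then:
a = 8
k = 4
u = 3
z = -4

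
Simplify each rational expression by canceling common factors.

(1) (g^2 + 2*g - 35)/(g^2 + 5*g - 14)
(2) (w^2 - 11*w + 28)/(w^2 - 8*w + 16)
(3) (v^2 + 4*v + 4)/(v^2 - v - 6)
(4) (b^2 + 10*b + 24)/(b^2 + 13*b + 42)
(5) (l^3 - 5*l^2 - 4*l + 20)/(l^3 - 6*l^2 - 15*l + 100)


(1) = (g - 5)/(g - 2)
(2) = (w - 7)/(w - 4)
(3) = (v + 2)/(v - 3)
(4) = (b + 4)/(b + 7)
(5) = (l^2 - 4)/(l^2 - l - 20)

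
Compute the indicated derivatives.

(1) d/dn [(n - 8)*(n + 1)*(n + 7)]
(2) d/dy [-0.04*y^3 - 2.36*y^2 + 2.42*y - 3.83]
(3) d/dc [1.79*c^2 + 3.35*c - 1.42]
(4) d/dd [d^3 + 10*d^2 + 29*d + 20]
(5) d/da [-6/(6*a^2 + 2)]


(1) = 3*n^2 - 57
(2) = -0.12*y^2 - 4.72*y + 2.42
(3) = 3.58*c + 3.35
(4) = 3*d^2 + 20*d + 29
(5) = 18*a/(3*a^2 + 1)^2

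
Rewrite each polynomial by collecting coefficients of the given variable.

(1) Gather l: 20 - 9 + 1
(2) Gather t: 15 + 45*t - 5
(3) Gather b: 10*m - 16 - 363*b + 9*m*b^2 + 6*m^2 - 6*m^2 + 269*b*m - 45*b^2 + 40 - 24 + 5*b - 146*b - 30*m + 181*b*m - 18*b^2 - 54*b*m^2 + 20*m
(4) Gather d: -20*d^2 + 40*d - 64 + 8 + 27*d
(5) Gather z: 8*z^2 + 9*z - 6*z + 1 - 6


(1) = 12
(2) = 45*t + 10
(3) = b^2*(9*m - 63) + b*(-54*m^2 + 450*m - 504)
(4) = -20*d^2 + 67*d - 56
(5) = 8*z^2 + 3*z - 5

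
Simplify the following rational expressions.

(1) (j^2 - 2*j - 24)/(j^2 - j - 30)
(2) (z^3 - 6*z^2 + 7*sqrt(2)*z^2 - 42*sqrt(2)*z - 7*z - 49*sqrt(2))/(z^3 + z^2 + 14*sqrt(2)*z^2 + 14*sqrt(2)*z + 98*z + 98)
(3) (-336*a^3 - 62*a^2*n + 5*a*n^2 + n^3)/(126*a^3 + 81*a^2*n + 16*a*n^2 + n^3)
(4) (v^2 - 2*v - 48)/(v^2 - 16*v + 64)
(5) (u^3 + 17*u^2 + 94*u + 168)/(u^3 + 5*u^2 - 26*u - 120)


(1) = (j + 4)/(j + 5)
(2) = (z - 7)/(z + 7*sqrt(2))
(3) = (-8*a + n)/(3*a + n)
(4) = (v + 6)/(v - 8)
(5) = (u + 7)/(u - 5)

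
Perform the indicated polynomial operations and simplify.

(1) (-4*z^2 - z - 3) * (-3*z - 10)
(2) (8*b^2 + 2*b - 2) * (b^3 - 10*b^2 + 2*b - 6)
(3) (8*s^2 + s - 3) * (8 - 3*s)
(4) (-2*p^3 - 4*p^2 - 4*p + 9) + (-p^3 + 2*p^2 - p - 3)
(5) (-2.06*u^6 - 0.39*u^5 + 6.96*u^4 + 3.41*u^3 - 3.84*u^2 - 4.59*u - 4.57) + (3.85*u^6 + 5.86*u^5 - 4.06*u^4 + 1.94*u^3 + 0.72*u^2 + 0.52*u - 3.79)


(1) = 12*z^3 + 43*z^2 + 19*z + 30
(2) = 8*b^5 - 78*b^4 - 6*b^3 - 24*b^2 - 16*b + 12
(3) = -24*s^3 + 61*s^2 + 17*s - 24
(4) = -3*p^3 - 2*p^2 - 5*p + 6
(5) = 1.79*u^6 + 5.47*u^5 + 2.9*u^4 + 5.35*u^3 - 3.12*u^2 - 4.07*u - 8.36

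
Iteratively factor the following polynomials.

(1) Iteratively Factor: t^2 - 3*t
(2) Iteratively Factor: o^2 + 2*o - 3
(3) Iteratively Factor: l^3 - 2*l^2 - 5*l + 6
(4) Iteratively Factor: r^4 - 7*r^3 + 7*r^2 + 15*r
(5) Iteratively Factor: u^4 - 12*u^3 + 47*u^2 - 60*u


(1) = (t - 3)*(t)
(2) = (o + 3)*(o - 1)
(3) = (l - 3)*(l^2 + l - 2) = (l - 3)*(l + 2)*(l - 1)
(4) = (r - 3)*(r^3 - 4*r^2 - 5*r) = (r - 3)*(r + 1)*(r^2 - 5*r) = r*(r - 3)*(r + 1)*(r - 5)
(5) = (u - 3)*(u^3 - 9*u^2 + 20*u) = u*(u - 3)*(u^2 - 9*u + 20) = u*(u - 5)*(u - 3)*(u - 4)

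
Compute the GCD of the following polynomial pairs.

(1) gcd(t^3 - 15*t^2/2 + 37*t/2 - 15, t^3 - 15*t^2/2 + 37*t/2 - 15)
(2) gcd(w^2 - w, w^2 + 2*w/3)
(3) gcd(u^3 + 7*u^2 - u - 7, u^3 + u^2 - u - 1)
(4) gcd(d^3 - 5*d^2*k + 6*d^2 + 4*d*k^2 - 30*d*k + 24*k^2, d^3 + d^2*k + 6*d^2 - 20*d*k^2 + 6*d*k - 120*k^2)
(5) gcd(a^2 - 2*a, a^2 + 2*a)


(1) = t^3 - 15*t^2/2 + 37*t/2 - 15
(2) = w
(3) = gcd((u - 1)*(u + 1)*(u + 7), (u - 1)*(u + 1)^2) = u^2 - 1
(4) = d^2 - 4*d*k + 6*d - 24*k
(5) = a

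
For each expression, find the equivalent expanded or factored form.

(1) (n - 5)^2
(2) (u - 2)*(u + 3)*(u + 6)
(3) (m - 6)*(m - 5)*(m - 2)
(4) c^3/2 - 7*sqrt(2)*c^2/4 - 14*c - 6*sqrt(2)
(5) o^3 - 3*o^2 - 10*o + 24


(1) = n^2 - 10*n + 25
(2) = u^3 + 7*u^2 - 36
(3) = m^3 - 13*m^2 + 52*m - 60
(4) = (c/2 + sqrt(2))*(c - 6*sqrt(2))*(c + sqrt(2)/2)
(5) = (o - 4)*(o - 2)*(o + 3)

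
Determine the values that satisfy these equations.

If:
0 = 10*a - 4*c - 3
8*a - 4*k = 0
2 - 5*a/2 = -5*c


Then:
a = 7/40
c = -5/16
k = 7/20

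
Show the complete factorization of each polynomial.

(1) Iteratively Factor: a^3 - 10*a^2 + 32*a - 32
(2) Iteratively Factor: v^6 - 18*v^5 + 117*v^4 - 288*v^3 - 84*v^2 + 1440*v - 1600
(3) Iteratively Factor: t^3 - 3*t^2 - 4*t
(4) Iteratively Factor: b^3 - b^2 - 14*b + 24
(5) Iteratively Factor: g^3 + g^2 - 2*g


(1) = (a - 4)*(a^2 - 6*a + 8) = (a - 4)*(a - 2)*(a - 4)
(2) = (v + 2)*(v^5 - 20*v^4 + 157*v^3 - 602*v^2 + 1120*v - 800) = (v - 5)*(v + 2)*(v^4 - 15*v^3 + 82*v^2 - 192*v + 160) = (v - 5)*(v - 4)*(v + 2)*(v^3 - 11*v^2 + 38*v - 40) = (v - 5)*(v - 4)*(v - 2)*(v + 2)*(v^2 - 9*v + 20) = (v - 5)*(v - 4)^2*(v - 2)*(v + 2)*(v - 5)
(3) = (t - 4)*(t^2 + t) = t*(t - 4)*(t + 1)
(4) = (b - 3)*(b^2 + 2*b - 8) = (b - 3)*(b - 2)*(b + 4)
(5) = (g)*(g^2 + g - 2) = g*(g - 1)*(g + 2)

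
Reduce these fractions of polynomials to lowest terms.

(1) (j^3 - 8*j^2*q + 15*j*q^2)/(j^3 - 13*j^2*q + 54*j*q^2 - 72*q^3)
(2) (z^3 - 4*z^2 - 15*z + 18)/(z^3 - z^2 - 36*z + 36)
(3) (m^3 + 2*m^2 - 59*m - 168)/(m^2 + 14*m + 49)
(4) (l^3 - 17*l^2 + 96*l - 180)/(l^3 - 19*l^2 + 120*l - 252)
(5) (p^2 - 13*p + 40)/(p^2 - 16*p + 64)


(1) = (j^2 - 5*j*q)/(j^2 - 10*j*q + 24*q^2)
(2) = (z + 3)/(z + 6)
(3) = (m^2 - 5*m - 24)/(m + 7)
(4) = (l - 5)/(l - 7)
(5) = (p - 5)/(p - 8)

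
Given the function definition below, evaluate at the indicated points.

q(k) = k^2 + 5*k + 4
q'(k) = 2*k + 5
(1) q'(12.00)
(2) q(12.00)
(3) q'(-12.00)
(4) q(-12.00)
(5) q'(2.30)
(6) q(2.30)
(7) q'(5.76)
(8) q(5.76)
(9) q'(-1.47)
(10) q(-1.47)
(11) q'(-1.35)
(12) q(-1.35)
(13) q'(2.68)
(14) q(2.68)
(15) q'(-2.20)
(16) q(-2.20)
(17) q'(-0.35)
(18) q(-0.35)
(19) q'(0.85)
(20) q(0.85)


(1) = 29.00
(2) = 208.00
(3) = -19.00
(4) = 88.00
(5) = 9.60
(6) = 20.79
(7) = 16.52
(8) = 65.98
(9) = 2.06
(10) = -1.19
(11) = 2.30
(12) = -0.93
(13) = 10.36
(14) = 24.58
(15) = 0.60
(16) = -2.16
(17) = 4.30
(18) = 2.37
(19) = 6.70
(20) = 8.97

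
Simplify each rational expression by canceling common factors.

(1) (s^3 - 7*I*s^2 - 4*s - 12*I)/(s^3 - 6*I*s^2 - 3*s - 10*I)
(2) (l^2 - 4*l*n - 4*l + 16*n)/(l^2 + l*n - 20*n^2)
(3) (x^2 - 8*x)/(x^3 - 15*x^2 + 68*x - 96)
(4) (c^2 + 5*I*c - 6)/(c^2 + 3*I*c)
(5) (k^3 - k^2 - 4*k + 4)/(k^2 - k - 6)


(1) = (s - 6*I)/(s - 5*I)
(2) = (l - 4)/(l + 5*n)
(3) = x/(x^2 - 7*x + 12)
(4) = (c + 2*I)/c
(5) = (k^2 - 3*k + 2)/(k - 3)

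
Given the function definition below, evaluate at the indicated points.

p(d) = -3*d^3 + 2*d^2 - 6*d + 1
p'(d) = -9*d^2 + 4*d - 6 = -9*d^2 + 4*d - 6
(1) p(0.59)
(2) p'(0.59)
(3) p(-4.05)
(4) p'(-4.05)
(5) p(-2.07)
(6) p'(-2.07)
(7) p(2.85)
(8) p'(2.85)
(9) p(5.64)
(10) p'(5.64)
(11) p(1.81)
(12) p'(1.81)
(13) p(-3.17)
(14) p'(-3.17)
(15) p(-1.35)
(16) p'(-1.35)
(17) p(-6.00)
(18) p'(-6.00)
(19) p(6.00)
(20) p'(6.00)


(1) = -2.46
(2) = -6.77
(3) = 257.40
(4) = -169.82
(5) = 48.60
(6) = -52.84
(7) = -69.30
(8) = -67.70
(9) = -507.44
(10) = -269.73
(11) = -21.10
(12) = -28.24
(13) = 135.68
(14) = -109.12
(15) = 20.13
(16) = -27.80
(17) = 757.00
(18) = -354.00
(19) = -611.00
(20) = -306.00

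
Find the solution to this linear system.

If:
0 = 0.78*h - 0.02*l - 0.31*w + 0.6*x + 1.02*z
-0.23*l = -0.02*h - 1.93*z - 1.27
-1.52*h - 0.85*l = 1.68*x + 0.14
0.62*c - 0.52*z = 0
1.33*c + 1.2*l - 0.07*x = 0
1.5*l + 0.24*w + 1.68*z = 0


Then:
c = -0.60
h = 8.46
l = 0.21
w = 3.72
x = -7.84
z = -0.72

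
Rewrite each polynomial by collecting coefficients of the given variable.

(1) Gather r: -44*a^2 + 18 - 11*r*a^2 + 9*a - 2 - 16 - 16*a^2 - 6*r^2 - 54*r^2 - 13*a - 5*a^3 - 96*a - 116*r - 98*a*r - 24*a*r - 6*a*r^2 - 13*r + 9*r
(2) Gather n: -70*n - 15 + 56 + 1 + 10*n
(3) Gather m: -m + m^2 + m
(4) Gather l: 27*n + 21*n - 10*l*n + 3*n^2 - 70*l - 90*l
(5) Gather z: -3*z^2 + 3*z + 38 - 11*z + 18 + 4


(1) = -5*a^3 - 60*a^2 - 100*a + r^2*(-6*a - 60) + r*(-11*a^2 - 122*a - 120)
(2) = 42 - 60*n
(3) = m^2
(4) = l*(-10*n - 160) + 3*n^2 + 48*n
(5) = -3*z^2 - 8*z + 60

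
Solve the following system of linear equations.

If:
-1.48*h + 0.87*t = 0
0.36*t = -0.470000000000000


Then:
h = -0.77
t = -1.31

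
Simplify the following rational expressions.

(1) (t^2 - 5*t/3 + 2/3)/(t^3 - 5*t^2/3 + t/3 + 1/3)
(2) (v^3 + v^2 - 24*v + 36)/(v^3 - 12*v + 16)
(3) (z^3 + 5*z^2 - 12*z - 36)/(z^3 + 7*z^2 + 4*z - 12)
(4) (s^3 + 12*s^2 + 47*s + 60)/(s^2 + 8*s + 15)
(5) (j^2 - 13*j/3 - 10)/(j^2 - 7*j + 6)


(1) = (3*t - 2)/(3*t^2 - 2*t - 1)
(2) = (v^2 + 3*v - 18)/(v^2 + 2*v - 8)
(3) = (z - 3)/(z - 1)
(4) = s + 4
(5) = (3*j + 5)/(3*j - 3)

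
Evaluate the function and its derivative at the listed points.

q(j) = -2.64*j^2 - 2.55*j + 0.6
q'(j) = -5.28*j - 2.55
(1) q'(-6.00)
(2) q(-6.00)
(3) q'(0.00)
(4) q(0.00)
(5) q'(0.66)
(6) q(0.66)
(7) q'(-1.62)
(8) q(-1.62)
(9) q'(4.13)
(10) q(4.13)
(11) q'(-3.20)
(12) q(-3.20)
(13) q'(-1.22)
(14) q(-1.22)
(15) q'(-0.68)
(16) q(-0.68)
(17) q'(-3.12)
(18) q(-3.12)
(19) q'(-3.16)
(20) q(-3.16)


(1) = 29.13
(2) = -79.14
(3) = -2.55
(4) = 0.60
(5) = -6.03
(6) = -2.23
(7) = 6.00
(8) = -2.20
(9) = -24.36
(10) = -54.96
(11) = 14.35
(12) = -18.27
(13) = 3.89
(14) = -0.22
(15) = 1.04
(16) = 1.11
(17) = 13.92
(18) = -17.14
(19) = 14.13
(20) = -17.70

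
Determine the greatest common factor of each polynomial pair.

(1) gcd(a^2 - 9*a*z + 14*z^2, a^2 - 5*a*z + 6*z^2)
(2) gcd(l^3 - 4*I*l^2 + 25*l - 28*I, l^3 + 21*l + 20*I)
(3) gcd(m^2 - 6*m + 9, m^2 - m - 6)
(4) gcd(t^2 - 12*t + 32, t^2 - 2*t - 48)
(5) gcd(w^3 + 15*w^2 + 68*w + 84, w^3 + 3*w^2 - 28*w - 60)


(1) = -a + 2*z
(2) = gcd((l - 7*I)*(l - I)*(l + 4*I), (l - 5*I)*(l + I)*(l + 4*I)) = l + 4*I
(3) = m - 3
(4) = gcd((t - 8)*(t - 4), (t - 8)*(t + 6)) = t - 8
(5) = gcd((w + 2)*(w + 6)*(w + 7), (w - 5)*(w + 2)*(w + 6)) = w^2 + 8*w + 12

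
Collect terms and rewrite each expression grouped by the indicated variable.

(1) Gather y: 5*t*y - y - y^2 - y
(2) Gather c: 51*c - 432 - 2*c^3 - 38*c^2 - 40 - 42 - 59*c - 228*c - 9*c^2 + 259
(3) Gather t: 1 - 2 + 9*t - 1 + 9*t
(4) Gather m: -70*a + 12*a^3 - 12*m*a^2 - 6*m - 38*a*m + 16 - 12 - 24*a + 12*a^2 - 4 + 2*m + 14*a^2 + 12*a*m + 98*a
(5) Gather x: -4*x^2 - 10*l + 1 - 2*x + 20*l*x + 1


(1) = -y^2 + y*(5*t - 2)
(2) = -2*c^3 - 47*c^2 - 236*c - 255
(3) = 18*t - 2
(4) = 12*a^3 + 26*a^2 + 4*a + m*(-12*a^2 - 26*a - 4)
(5) = -10*l - 4*x^2 + x*(20*l - 2) + 2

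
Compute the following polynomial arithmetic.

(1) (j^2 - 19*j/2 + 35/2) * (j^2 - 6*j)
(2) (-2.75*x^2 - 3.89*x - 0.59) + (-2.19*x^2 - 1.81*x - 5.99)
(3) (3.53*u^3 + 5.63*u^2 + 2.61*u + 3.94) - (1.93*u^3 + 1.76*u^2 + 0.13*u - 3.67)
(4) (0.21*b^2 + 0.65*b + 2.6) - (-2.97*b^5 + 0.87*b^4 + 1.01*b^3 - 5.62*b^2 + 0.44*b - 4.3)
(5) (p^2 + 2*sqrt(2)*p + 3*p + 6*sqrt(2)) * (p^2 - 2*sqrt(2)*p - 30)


(1) = j^4 - 31*j^3/2 + 149*j^2/2 - 105*j
(2) = -4.94*x^2 - 5.7*x - 6.58
(3) = 1.6*u^3 + 3.87*u^2 + 2.48*u + 7.61
(4) = 2.97*b^5 - 0.87*b^4 - 1.01*b^3 + 5.83*b^2 + 0.21*b + 6.9
(5) = p^4 + 3*p^3 - 38*p^2 - 114*p - 60*sqrt(2)*p - 180*sqrt(2)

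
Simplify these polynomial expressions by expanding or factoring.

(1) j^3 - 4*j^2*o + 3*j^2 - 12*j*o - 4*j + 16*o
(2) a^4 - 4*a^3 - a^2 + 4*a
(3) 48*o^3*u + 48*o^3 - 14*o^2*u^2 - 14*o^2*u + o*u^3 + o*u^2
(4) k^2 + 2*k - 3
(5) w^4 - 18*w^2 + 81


(1) = (j - 1)*(j + 4)*(j - 4*o)
(2) = a*(a - 4)*(a - 1)*(a + 1)
(3) = (-8*o + u)*(-6*o + u)*(o*u + o)
(4) = (k - 1)*(k + 3)
(5) = (w - 3)^2*(w + 3)^2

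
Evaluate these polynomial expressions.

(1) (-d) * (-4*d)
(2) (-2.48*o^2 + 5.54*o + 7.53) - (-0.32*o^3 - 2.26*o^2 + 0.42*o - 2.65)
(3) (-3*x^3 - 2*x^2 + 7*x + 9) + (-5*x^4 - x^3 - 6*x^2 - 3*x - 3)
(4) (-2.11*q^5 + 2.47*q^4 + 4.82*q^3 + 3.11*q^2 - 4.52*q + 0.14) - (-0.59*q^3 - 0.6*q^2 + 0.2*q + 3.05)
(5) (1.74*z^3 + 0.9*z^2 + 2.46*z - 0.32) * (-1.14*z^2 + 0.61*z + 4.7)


(1) = 4*d^2
(2) = 0.32*o^3 - 0.22*o^2 + 5.12*o + 10.18
(3) = -5*x^4 - 4*x^3 - 8*x^2 + 4*x + 6
(4) = -2.11*q^5 + 2.47*q^4 + 5.41*q^3 + 3.71*q^2 - 4.72*q - 2.91
(5) = -1.9836*z^5 + 0.0354*z^4 + 5.9226*z^3 + 6.0954*z^2 + 11.3668*z - 1.504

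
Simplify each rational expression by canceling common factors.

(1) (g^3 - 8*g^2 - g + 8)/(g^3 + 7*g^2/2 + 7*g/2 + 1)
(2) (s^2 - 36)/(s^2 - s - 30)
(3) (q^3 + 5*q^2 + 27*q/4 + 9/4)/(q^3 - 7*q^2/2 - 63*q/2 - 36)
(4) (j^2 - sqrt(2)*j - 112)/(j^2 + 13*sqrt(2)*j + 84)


(1) = (2*g^2 - 18*g + 16)/(2*g^2 + 5*g + 2)
(2) = (s + 6)/(s + 5)
(3) = (2*q + 1)/(2*q - 16)
(4) = (j - 8*sqrt(2))/(j + 6*sqrt(2))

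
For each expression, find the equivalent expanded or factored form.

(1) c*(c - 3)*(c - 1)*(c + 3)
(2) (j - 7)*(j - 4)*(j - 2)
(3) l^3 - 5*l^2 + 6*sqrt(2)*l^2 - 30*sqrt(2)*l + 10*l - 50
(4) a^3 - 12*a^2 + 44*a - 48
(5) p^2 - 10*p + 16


(1) = c^4 - c^3 - 9*c^2 + 9*c
(2) = j^3 - 13*j^2 + 50*j - 56
(3) = (l - 5)*(l + sqrt(2))*(l + 5*sqrt(2))
(4) = (a - 6)*(a - 4)*(a - 2)
(5) = (p - 8)*(p - 2)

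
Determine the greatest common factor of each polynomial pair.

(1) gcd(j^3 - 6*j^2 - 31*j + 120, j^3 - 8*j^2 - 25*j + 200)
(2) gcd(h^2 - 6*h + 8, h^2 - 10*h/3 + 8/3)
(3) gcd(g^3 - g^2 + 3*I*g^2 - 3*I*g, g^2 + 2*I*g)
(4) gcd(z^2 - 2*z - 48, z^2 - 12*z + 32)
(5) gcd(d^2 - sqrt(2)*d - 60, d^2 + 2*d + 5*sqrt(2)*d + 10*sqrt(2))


(1) = j^2 - 3*j - 40
(2) = h - 2
(3) = gcd(g*(g - 1)*(g + 3*I), g*(g + 2*I)) = g
(4) = gcd((z - 8)*(z + 6), (z - 8)*(z - 4)) = z - 8
(5) = gcd((d - 6*sqrt(2))*(d + 5*sqrt(2)), (d + 2)*(d + 5*sqrt(2))) = d + 5*sqrt(2)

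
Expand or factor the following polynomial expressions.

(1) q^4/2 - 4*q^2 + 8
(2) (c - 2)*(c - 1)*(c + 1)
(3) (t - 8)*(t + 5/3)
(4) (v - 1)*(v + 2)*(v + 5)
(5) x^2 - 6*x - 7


(1) = (q/2 + 1)*(q - 2)^2*(q + 2)
(2) = c^3 - 2*c^2 - c + 2
(3) = t^2 - 19*t/3 - 40/3
(4) = v^3 + 6*v^2 + 3*v - 10
(5) = (x - 7)*(x + 1)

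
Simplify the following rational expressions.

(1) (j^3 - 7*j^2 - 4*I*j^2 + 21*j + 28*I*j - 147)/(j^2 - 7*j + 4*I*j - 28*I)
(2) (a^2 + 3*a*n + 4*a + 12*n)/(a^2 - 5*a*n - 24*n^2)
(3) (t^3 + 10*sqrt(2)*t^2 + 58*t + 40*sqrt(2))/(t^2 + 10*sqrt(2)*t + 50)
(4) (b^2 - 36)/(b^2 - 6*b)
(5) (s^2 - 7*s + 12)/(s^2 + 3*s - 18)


(1) = (j^2 - 4*I*j + 21)/(j + 4*I)
(2) = (a + 4)/(a - 8*n)
(3) = (t^2 + 5*sqrt(2)*t + 8)/(t + 5*sqrt(2))
(4) = (b + 6)/b
(5) = (s - 4)/(s + 6)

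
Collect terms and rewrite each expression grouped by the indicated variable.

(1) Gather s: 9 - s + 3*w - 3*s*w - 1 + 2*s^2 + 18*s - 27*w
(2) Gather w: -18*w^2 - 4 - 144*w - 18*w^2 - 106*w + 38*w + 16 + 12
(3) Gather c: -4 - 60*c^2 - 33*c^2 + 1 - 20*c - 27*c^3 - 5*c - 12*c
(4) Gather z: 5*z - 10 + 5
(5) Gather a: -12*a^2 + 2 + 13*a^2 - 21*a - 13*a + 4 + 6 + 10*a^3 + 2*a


(1) = 2*s^2 + s*(17 - 3*w) - 24*w + 8
(2) = -36*w^2 - 212*w + 24
(3) = -27*c^3 - 93*c^2 - 37*c - 3
(4) = 5*z - 5
(5) = 10*a^3 + a^2 - 32*a + 12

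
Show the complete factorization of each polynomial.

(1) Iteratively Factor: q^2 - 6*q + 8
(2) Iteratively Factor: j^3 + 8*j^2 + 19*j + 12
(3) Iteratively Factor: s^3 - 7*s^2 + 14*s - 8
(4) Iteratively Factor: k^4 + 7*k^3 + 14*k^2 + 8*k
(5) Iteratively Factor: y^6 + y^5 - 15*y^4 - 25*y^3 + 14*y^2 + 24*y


(1) = (q - 4)*(q - 2)
(2) = (j + 4)*(j^2 + 4*j + 3) = (j + 3)*(j + 4)*(j + 1)
(3) = (s - 4)*(s^2 - 3*s + 2) = (s - 4)*(s - 2)*(s - 1)
(4) = (k + 4)*(k^3 + 3*k^2 + 2*k) = k*(k + 4)*(k^2 + 3*k + 2) = k*(k + 1)*(k + 4)*(k + 2)
(5) = (y - 4)*(y^5 + 5*y^4 + 5*y^3 - 5*y^2 - 6*y) = (y - 4)*(y - 1)*(y^4 + 6*y^3 + 11*y^2 + 6*y) = (y - 4)*(y - 1)*(y + 2)*(y^3 + 4*y^2 + 3*y) = (y - 4)*(y - 1)*(y + 1)*(y + 2)*(y^2 + 3*y) = y*(y - 4)*(y - 1)*(y + 1)*(y + 2)*(y + 3)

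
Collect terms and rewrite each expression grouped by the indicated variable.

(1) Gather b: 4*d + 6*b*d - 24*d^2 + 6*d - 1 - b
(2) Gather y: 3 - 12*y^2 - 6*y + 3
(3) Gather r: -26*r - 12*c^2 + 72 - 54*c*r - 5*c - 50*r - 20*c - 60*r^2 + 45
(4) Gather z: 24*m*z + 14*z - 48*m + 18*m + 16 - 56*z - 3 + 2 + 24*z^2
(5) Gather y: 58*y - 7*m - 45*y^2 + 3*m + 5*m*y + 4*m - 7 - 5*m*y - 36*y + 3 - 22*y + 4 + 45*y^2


(1) = b*(6*d - 1) - 24*d^2 + 10*d - 1
(2) = -12*y^2 - 6*y + 6
(3) = -12*c^2 - 25*c - 60*r^2 + r*(-54*c - 76) + 117
(4) = -30*m + 24*z^2 + z*(24*m - 42) + 15
(5) = 0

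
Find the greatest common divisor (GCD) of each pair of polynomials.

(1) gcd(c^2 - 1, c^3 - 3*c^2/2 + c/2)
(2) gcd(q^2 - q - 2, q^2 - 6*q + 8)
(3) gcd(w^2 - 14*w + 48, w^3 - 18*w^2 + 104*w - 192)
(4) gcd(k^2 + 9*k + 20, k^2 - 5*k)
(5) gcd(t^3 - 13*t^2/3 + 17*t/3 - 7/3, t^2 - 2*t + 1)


(1) = c - 1
(2) = q - 2
(3) = gcd((w - 8)*(w - 6), (w - 8)*(w - 6)*(w - 4)) = w^2 - 14*w + 48
(4) = 1
(5) = t^2 - 2*t + 1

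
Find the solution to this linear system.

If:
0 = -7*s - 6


Then:
s = -6/7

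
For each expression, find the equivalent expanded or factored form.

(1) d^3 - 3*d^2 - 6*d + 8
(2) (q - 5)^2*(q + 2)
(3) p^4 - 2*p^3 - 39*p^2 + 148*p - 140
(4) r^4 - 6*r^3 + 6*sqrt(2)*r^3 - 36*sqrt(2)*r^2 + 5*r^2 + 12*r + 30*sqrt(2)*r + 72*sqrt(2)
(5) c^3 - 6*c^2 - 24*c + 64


(1) = (d - 4)*(d - 1)*(d + 2)
(2) = q^3 - 8*q^2 + 5*q + 50
(3) = (p - 5)*(p - 2)^2*(p + 7)
(4) = (r - 4)*(r - 3)*(r + 1)*(r + 6*sqrt(2))
(5) = (c - 8)*(c - 2)*(c + 4)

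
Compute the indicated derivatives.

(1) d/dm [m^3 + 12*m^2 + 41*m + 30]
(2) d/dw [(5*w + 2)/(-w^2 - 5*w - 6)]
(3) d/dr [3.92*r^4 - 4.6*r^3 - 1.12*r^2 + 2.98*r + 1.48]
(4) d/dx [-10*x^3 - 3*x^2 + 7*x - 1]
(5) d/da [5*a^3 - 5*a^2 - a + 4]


(1) = 3*m^2 + 24*m + 41
(2) = (5*w^2 + 4*w - 20)/(w^4 + 10*w^3 + 37*w^2 + 60*w + 36)
(3) = 15.68*r^3 - 13.8*r^2 - 2.24*r + 2.98
(4) = -30*x^2 - 6*x + 7
(5) = 15*a^2 - 10*a - 1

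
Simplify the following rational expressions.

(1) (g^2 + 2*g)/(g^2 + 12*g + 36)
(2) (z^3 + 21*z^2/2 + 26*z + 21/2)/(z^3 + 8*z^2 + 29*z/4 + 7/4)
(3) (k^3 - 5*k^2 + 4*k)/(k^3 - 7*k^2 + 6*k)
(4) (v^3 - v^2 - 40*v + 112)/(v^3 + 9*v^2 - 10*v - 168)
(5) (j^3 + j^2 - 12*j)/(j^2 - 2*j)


(1) = (g^2 + 2*g)/(g^2 + 12*g + 36)
(2) = (2*z + 6)/(2*z + 1)
(3) = (k - 4)/(k - 6)
(4) = (v - 4)/(v + 6)
(5) = (j^2 + j - 12)/(j - 2)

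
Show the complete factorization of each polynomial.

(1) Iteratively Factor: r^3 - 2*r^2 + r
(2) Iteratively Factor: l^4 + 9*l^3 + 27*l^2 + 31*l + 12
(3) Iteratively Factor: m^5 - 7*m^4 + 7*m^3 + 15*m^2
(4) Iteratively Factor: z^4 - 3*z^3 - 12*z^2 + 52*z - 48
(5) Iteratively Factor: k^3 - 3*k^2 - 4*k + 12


(1) = (r - 1)*(r^2 - r) = (r - 1)^2*(r)
(2) = (l + 1)*(l^3 + 8*l^2 + 19*l + 12) = (l + 1)*(l + 3)*(l^2 + 5*l + 4) = (l + 1)*(l + 3)*(l + 4)*(l + 1)
(3) = (m - 3)*(m^4 - 4*m^3 - 5*m^2) = (m - 3)*(m + 1)*(m^3 - 5*m^2) = m*(m - 3)*(m + 1)*(m^2 - 5*m) = m*(m - 5)*(m - 3)*(m + 1)*(m)
(4) = (z - 2)*(z^3 - z^2 - 14*z + 24) = (z - 2)^2*(z^2 + z - 12) = (z - 2)^2*(z + 4)*(z - 3)
(5) = (k + 2)*(k^2 - 5*k + 6) = (k - 3)*(k + 2)*(k - 2)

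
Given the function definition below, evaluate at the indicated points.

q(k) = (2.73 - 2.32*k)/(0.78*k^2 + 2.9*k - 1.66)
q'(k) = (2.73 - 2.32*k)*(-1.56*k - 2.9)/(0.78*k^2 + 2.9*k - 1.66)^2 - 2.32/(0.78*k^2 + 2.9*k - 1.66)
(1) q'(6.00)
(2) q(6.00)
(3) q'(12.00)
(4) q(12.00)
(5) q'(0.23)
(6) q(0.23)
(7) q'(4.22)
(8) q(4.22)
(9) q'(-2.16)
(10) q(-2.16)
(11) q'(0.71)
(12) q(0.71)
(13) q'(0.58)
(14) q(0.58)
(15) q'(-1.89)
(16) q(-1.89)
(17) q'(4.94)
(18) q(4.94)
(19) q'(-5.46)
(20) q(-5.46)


(1) = 0.02
(2) = -0.26
(3) = 0.01
(4) = -0.17
(5) = -5.46
(6) = -2.31
(7) = 0.02
(8) = -0.29
(9) = 0.74
(10) = -1.81
(11) = -9.84
(12) = 1.37
(13) = -73.28
(14) = 4.87
(15) = 0.55
(16) = -1.63
(17) = 0.02
(18) = -0.28
(19) = 2.21
(20) = 2.67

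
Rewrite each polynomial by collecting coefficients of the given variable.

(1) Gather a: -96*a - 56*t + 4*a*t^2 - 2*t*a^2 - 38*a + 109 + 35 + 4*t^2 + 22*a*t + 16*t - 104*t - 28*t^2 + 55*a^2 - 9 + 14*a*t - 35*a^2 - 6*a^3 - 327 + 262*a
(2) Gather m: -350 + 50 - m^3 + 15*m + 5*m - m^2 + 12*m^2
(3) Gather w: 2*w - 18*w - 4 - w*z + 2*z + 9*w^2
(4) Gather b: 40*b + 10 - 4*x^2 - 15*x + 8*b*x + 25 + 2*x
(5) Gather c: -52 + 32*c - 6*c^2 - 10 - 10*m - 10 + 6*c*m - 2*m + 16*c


(1) = -6*a^3 + a^2*(20 - 2*t) + a*(4*t^2 + 36*t + 128) - 24*t^2 - 144*t - 192
(2) = -m^3 + 11*m^2 + 20*m - 300
(3) = 9*w^2 + w*(-z - 16) + 2*z - 4
(4) = b*(8*x + 40) - 4*x^2 - 13*x + 35
(5) = -6*c^2 + c*(6*m + 48) - 12*m - 72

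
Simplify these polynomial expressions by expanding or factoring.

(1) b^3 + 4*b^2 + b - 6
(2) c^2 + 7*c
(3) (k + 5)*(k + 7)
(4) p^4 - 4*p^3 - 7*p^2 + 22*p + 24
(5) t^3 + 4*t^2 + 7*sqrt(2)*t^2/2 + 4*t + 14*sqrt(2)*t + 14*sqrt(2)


(1) = (b - 1)*(b + 2)*(b + 3)
(2) = c*(c + 7)
(3) = k^2 + 12*k + 35
(4) = (p - 4)*(p - 3)*(p + 1)*(p + 2)
(5) = (t + 2)^2*(t + 7*sqrt(2)/2)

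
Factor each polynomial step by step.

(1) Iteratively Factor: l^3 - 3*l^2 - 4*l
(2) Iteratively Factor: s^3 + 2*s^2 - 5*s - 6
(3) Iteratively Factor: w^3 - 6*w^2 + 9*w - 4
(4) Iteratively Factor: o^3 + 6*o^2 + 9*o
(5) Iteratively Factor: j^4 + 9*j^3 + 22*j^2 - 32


(1) = (l + 1)*(l^2 - 4*l) = (l - 4)*(l + 1)*(l)
(2) = (s + 1)*(s^2 + s - 6) = (s - 2)*(s + 1)*(s + 3)
(3) = (w - 1)*(w^2 - 5*w + 4) = (w - 1)^2*(w - 4)
(4) = (o)*(o^2 + 6*o + 9) = o*(o + 3)*(o + 3)
(5) = (j + 4)*(j^3 + 5*j^2 + 2*j - 8) = (j + 2)*(j + 4)*(j^2 + 3*j - 4) = (j + 2)*(j + 4)^2*(j - 1)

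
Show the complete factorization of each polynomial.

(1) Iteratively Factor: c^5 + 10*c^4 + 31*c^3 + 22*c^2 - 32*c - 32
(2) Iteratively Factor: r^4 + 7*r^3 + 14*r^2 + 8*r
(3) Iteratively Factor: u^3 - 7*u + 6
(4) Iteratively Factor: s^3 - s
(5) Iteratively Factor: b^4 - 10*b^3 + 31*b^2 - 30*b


(1) = (c + 4)*(c^4 + 6*c^3 + 7*c^2 - 6*c - 8) = (c + 2)*(c + 4)*(c^3 + 4*c^2 - c - 4) = (c - 1)*(c + 2)*(c + 4)*(c^2 + 5*c + 4) = (c - 1)*(c + 2)*(c + 4)^2*(c + 1)
(2) = (r + 4)*(r^3 + 3*r^2 + 2*r) = (r + 2)*(r + 4)*(r^2 + r) = (r + 1)*(r + 2)*(r + 4)*(r)
(3) = (u - 2)*(u^2 + 2*u - 3) = (u - 2)*(u + 3)*(u - 1)
(4) = (s + 1)*(s^2 - s) = s*(s + 1)*(s - 1)
(5) = (b - 5)*(b^3 - 5*b^2 + 6*b) = (b - 5)*(b - 3)*(b^2 - 2*b) = (b - 5)*(b - 3)*(b - 2)*(b)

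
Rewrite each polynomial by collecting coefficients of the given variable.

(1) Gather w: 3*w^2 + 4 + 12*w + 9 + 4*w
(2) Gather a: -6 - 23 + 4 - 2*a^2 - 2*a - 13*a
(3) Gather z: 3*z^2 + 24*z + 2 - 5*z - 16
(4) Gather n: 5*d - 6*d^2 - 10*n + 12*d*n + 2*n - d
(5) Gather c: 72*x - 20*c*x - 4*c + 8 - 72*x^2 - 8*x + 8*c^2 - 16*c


(1) = 3*w^2 + 16*w + 13
(2) = -2*a^2 - 15*a - 25
(3) = 3*z^2 + 19*z - 14
(4) = -6*d^2 + 4*d + n*(12*d - 8)
(5) = 8*c^2 + c*(-20*x - 20) - 72*x^2 + 64*x + 8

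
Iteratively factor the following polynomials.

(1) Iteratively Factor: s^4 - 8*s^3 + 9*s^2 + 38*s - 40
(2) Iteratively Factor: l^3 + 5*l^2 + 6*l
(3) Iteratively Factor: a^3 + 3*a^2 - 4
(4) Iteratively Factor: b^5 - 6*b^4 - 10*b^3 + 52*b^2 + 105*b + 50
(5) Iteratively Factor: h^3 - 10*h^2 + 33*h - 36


(1) = (s + 2)*(s^3 - 10*s^2 + 29*s - 20) = (s - 4)*(s + 2)*(s^2 - 6*s + 5) = (s - 4)*(s - 1)*(s + 2)*(s - 5)
(2) = (l)*(l^2 + 5*l + 6) = l*(l + 2)*(l + 3)
(3) = (a + 2)*(a^2 + a - 2) = (a + 2)^2*(a - 1)
(4) = (b + 2)*(b^4 - 8*b^3 + 6*b^2 + 40*b + 25) = (b + 1)*(b + 2)*(b^3 - 9*b^2 + 15*b + 25) = (b - 5)*(b + 1)*(b + 2)*(b^2 - 4*b - 5) = (b - 5)^2*(b + 1)*(b + 2)*(b + 1)
(5) = (h - 3)*(h^2 - 7*h + 12) = (h - 4)*(h - 3)*(h - 3)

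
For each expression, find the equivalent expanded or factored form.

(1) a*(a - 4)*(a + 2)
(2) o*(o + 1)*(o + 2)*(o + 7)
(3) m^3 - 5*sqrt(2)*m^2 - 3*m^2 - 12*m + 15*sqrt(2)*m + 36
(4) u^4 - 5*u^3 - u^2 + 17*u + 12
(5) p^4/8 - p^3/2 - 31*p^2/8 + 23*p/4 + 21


(1) = a^3 - 2*a^2 - 8*a
(2) = o^4 + 10*o^3 + 23*o^2 + 14*o
(3) = (m - 3)*(m - 6*sqrt(2))*(m + sqrt(2))
(4) = (u - 4)*(u - 3)*(u + 1)^2
(5) = (p/4 + 1)*(p/2 + 1)*(p - 7)*(p - 3)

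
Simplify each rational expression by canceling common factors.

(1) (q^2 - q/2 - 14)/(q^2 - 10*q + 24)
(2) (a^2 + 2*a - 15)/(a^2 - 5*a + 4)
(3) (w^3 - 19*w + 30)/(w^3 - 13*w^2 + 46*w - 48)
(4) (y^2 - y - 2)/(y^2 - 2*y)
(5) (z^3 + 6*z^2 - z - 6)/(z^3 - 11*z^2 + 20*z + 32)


(1) = (2*q + 7)/(2*q - 12)
(2) = (a^2 + 2*a - 15)/(a^2 - 5*a + 4)
(3) = (w + 5)/(w - 8)
(4) = (y + 1)/y
(5) = (z^2 + 5*z - 6)/(z^2 - 12*z + 32)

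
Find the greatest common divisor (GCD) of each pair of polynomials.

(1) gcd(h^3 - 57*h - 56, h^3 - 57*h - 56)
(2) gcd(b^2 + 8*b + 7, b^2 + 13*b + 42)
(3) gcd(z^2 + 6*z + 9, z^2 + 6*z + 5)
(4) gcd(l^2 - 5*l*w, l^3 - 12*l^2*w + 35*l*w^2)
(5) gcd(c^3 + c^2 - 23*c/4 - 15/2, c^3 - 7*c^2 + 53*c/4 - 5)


(1) = gcd((h - 8)*(h + 1)*(h + 7), (h - 8)*(h + 1)*(h + 7)) = h^3 - 57*h - 56
(2) = b + 7
(3) = gcd((z + 3)^2, (z + 1)*(z + 5)) = 1
(4) = gcd(l*(l - 5*w), l*(l - 7*w)*(l - 5*w)) = -l^2 + 5*l*w
(5) = c - 5/2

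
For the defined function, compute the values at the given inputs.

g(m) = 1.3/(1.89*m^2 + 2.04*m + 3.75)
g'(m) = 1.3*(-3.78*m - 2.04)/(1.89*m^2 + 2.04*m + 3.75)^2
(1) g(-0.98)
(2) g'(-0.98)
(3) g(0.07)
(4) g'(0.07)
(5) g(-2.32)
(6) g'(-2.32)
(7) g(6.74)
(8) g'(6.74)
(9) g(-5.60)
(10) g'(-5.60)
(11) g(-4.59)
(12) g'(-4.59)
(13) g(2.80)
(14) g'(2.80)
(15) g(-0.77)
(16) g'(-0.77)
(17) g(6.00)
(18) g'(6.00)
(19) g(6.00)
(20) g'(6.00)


(1) = 0.36
(2) = 0.17
(3) = 0.33
(4) = -0.20
(5) = 0.14
(6) = 0.10
(7) = 0.01
(8) = -0.00
(9) = 0.03
(10) = 0.01
(11) = 0.04
(12) = 0.02
(13) = 0.05
(14) = -0.03
(15) = 0.39
(16) = 0.10
(17) = 0.02
(18) = -0.00
(19) = 0.02
(20) = -0.00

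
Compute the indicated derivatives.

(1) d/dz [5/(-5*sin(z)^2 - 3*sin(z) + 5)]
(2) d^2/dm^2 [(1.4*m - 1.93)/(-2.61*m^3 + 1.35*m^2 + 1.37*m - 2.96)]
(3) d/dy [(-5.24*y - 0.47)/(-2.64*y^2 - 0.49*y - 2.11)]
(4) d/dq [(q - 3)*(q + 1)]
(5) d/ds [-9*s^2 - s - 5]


(1) = 5*(10*sin(z) + 3)*cos(z)/(3*sin(z) - 5*cos(z)^2)^2
(2) = (-57.22164*m^5 + 187.365636*m^4 - 123.92064*m^3 + 109.488024*m^2 - 101.611638*m + 11.314834)/(17.779581*m^9 - 27.589005*m^8 - 13.727556*m^7 + 86.994243*m^6 - 55.371708*m^5 - 54.922077*m^4 + 98.879095*m^3 - 18.817608*m^2 - 36.010176*m + 25.934336)
(3) = (-13.8336*y^2 - 2.4816*y + 10.8261)/(6.9696*y^4 + 2.5872*y^3 + 11.3809*y^2 + 2.0678*y + 4.4521)
(4) = 2*q - 2
(5) = -18*s - 1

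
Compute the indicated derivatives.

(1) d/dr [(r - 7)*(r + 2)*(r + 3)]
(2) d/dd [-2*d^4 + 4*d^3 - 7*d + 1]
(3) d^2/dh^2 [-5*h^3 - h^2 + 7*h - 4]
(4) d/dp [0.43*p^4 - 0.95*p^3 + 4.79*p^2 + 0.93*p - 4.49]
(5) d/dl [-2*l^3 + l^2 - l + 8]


(1) = 3*r^2 - 4*r - 29
(2) = -8*d^3 + 12*d^2 - 7
(3) = -30*h - 2
(4) = 1.72*p^3 - 2.85*p^2 + 9.58*p + 0.93
(5) = -6*l^2 + 2*l - 1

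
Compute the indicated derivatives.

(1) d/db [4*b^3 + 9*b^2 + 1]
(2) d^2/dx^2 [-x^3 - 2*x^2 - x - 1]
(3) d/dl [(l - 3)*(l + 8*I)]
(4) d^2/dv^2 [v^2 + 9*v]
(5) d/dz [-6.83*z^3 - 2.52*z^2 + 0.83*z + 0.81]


(1) = 6*b*(2*b + 3)
(2) = -6*x - 4
(3) = 2*l - 3 + 8*I
(4) = 2
(5) = -20.49*z^2 - 5.04*z + 0.83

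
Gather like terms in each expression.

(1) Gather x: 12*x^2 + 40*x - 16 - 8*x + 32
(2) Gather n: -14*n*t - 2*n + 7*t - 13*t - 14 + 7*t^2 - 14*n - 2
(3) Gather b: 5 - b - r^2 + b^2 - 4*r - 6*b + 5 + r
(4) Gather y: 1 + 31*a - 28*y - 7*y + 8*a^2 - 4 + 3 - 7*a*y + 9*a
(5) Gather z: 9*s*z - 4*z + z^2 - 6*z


(1) = 12*x^2 + 32*x + 16
(2) = n*(-14*t - 16) + 7*t^2 - 6*t - 16
(3) = b^2 - 7*b - r^2 - 3*r + 10
(4) = 8*a^2 + 40*a + y*(-7*a - 35)
(5) = z^2 + z*(9*s - 10)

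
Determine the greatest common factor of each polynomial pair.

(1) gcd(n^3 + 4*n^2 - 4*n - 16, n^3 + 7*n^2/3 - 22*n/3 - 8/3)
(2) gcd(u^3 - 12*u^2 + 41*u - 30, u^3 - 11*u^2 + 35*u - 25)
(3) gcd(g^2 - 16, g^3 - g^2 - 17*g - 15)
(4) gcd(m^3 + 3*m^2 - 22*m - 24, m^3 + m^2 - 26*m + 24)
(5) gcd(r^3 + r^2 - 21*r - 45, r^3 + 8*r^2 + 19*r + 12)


(1) = gcd((n - 2)*(n + 2)*(n + 4), (n - 2)*(n + 1/3)*(n + 4)) = n^2 + 2*n - 8
(2) = gcd((u - 6)*(u - 5)*(u - 1), (u - 5)^2*(u - 1)) = u^2 - 6*u + 5
(3) = 1
(4) = m^2 + 2*m - 24
(5) = gcd((r - 5)*(r + 3)^2, (r + 1)*(r + 3)*(r + 4)) = r + 3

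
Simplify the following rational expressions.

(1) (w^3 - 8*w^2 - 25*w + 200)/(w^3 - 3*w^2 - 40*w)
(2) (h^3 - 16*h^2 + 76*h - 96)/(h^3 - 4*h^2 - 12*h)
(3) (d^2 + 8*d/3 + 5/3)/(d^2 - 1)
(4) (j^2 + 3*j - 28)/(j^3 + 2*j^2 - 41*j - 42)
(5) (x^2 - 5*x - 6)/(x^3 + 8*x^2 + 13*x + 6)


(1) = (w - 5)/w
(2) = (h^2 - 10*h + 16)/(h^2 + 2*h)
(3) = (3*d + 5)/(3*d - 3)
(4) = (j - 4)/(j^2 - 5*j - 6)
(5) = (x - 6)/(x^2 + 7*x + 6)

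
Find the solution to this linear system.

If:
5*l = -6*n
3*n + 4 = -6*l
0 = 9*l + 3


Then:
No Solution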